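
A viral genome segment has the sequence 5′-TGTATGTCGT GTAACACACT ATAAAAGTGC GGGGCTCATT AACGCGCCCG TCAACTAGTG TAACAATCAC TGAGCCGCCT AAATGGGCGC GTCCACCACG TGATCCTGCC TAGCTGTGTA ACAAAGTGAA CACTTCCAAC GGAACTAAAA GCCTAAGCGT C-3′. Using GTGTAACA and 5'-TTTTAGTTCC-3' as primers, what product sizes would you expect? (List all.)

The forward primer GTGTAACA matches the top strand at positions 9–16, 58–65, 116–123.
The reverse primer's reverse complement is GGAACTAAAA, matching at positions 141–150.
Each forward site pairs with the reverse site to give a product ending at position 150: sizes 142, 93, 35 bp.

142 bp, 93 bp, 35 bp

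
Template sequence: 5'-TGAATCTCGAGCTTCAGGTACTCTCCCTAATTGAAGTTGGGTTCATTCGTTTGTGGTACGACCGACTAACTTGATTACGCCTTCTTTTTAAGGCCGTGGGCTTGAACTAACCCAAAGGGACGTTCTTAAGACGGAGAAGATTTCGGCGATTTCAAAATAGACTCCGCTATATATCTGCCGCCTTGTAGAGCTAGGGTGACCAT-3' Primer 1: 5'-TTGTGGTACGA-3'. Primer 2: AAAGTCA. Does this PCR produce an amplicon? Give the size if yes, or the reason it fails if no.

Primer 2 (AAAGTCA) does not match the top strand, and its reverse complement TGACTTT does not match either.
With no annealing site for primer 2, no amplification occurs.

No product — primer 2 has no binding site in the template.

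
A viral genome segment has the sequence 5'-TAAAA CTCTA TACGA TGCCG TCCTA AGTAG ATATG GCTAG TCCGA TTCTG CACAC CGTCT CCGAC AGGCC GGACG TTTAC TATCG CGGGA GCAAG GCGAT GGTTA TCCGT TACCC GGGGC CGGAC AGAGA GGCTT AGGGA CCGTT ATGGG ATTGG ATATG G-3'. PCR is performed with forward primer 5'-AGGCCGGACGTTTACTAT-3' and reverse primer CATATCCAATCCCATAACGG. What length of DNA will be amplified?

The forward primer matches the template at positions 66–83.
Taking the reverse complement of CATATCCAATCCCATAACGG gives CCGTTATGGGATTGGATATG, found at positions 141–160 on the template; the primer anneals here to the top strand with its 3' end pointing upstream.
Amplicon spans positions 66–160: 95 bp.

95 bp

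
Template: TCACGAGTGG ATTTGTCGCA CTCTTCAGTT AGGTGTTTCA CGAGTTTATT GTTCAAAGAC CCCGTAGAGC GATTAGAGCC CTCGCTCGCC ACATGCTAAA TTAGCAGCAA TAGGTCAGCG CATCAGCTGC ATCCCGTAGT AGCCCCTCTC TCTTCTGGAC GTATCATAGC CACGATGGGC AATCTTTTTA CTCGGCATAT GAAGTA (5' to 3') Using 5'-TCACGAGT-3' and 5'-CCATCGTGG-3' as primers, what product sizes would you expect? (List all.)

The forward primer TCACGAGT matches the top strand at positions 1–8, 38–45.
The reverse primer's reverse complement is CCACGATGG, matching at positions 170–178.
Each forward site pairs with the reverse site to give a product ending at position 178: sizes 178, 141 bp.

178 bp, 141 bp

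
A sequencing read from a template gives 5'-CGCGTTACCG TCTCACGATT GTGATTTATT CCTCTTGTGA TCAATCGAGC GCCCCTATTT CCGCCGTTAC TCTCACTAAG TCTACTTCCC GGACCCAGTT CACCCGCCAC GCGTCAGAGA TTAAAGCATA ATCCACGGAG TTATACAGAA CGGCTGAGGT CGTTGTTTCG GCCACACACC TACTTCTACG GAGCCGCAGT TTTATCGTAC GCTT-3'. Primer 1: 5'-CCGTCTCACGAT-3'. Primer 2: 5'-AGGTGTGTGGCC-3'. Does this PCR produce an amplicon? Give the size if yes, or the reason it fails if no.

Primer 1 (CCGTCTCACGAT) matches the top strand at positions 8–19; it acts as a forward primer.
Primer 2's reverse complement is GGCCACACACCT, matching the top strand at positions 170–181; it acts as a reverse primer.
The 3' ends face each other across positions 8–181, giving a 174 bp product.

Yes — a 174 bp product.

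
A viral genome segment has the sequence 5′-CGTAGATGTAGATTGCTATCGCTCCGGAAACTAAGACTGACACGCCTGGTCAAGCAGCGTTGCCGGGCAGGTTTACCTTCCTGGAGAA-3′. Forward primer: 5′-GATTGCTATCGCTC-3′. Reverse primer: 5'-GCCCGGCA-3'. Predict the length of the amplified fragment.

The forward primer matches the template at positions 11–24.
Taking the reverse complement of GCCCGGCA gives TGCCGGGC, found at positions 61–68 on the template; the primer anneals here to the top strand with its 3' end pointing upstream.
Product length = (reverse-primer end) − (forward-primer start) + 1 = 68 − 11 + 1 = 58 bp.

58 bp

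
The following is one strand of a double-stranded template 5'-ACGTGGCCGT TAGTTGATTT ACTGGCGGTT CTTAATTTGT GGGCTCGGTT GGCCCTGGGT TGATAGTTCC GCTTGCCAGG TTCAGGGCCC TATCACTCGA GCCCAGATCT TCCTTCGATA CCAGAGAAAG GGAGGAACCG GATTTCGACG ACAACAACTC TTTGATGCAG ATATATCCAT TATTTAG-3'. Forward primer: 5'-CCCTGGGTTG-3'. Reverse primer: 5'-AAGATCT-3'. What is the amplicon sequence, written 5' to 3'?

5'-CCCTGGGTTGATAGTTCCGCTTGCCAGGTTCAGGGCCCTATCACTCGAGCCCAGATCTT-3'

The forward primer matches the template at positions 53–62.
Taking the reverse complement of AAGATCT gives AGATCTT, found at positions 105–111 on the template; the primer anneals here to the top strand with its 3' end pointing upstream.
The product is the template from position 53 through 111 (59 bp).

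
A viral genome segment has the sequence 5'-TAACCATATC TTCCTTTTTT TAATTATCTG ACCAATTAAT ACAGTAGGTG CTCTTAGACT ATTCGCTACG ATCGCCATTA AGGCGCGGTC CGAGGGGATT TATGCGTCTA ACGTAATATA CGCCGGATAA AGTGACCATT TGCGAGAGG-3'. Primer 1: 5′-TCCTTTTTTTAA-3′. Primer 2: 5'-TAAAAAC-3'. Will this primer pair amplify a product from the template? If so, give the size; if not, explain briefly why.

No product — primer 2 has no binding site in the template.

Primer 2 (TAAAAAC) does not match the top strand, and its reverse complement GTTTTTA does not match either.
With no annealing site for primer 2, no amplification occurs.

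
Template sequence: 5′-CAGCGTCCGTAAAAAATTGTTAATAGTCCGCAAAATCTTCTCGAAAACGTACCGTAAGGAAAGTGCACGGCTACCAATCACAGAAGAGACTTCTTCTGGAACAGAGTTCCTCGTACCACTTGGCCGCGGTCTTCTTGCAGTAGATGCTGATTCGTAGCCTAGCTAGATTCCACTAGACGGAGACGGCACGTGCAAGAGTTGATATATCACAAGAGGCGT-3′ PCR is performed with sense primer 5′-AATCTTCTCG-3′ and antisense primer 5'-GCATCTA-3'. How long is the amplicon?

114 bp

The forward primer matches the template at positions 34–43.
The reverse primer's reverse complement is TAGATGC, which matches the template at positions 141–147.
Product length = (reverse-primer end) − (forward-primer start) + 1 = 147 − 34 + 1 = 114 bp.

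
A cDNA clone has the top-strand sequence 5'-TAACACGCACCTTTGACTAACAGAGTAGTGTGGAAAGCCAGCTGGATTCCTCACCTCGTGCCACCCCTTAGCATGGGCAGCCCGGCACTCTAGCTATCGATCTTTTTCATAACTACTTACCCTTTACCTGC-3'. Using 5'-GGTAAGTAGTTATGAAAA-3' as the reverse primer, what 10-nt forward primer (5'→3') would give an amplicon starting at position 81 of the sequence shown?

5'-CCCGGCACTC-3'

The reverse primer's reverse complement TTTTCATAACTACTTACC matches the template at positions 104–121; the product starts at position 81.
The forward primer is identical to the top strand over positions 81–90: CCCGGCACTC.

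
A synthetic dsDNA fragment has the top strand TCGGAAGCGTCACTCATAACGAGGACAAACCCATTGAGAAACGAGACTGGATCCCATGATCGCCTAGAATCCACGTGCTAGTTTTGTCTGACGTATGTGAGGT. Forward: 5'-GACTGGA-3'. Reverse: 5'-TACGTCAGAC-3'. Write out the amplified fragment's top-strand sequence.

The forward primer matches the template at positions 45–51.
Taking the reverse complement of TACGTCAGAC gives GTCTGACGTA, found at positions 86–95 on the template; the primer anneals here to the top strand with its 3' end pointing upstream.
The product is the template from position 45 through 95 (51 bp).

5'-GACTGGATCCCATGATCGCCTAGAATCCACGTGCTAGTTTTGTCTGACGTA-3'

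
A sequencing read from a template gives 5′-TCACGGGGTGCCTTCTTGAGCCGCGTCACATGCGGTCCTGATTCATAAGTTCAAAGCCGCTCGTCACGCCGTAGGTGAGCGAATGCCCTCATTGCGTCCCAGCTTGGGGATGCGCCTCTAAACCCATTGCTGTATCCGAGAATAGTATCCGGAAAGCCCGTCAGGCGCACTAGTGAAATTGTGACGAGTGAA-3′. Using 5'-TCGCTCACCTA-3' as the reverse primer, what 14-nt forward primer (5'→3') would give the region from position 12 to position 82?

5'-CTTCTTGAGCCGCG-3'

The reverse primer's reverse complement TAGGTGAGCGA matches the template at positions 72–82; the product starts at position 12.
The forward primer is identical to the top strand over positions 12–25: CTTCTTGAGCCGCG.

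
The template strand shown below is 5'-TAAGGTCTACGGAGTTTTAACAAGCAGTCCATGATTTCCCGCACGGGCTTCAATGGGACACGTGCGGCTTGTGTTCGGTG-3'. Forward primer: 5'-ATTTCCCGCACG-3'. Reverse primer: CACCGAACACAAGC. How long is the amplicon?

Scanning the template, ATTTCCCGCACG occurs at positions 34–45; this primer anneals to the bottom strand there with its 3' end pointing downstream.
The reverse primer's reverse complement is GCTTGTGTTCGGTG, which matches the template at positions 67–80.
Amplicon spans positions 34–80: 47 bp.

47 bp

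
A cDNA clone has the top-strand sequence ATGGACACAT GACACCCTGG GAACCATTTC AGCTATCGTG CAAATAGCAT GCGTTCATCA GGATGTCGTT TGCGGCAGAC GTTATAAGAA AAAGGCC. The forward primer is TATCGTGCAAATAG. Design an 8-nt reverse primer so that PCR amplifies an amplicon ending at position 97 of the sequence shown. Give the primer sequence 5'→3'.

The forward primer binds at positions 34–47; the product's 3' end on the top strand is position 97.
The reverse primer anneals to the top strand over positions 90–97, i.e. to AAAAGGCC.
Its sequence written 5'→3' is the reverse complement: GGCCTTTT.

5'-GGCCTTTT-3'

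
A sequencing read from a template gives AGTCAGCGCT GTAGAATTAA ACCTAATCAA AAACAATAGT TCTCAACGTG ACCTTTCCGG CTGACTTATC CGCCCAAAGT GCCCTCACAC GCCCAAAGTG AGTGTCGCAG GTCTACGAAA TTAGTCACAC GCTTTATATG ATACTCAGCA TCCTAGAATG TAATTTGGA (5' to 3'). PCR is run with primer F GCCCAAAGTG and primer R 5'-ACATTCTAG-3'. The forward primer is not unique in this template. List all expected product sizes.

90 bp, 71 bp

The forward primer GCCCAAAGTG matches the top strand at positions 72–81, 91–100.
The reverse primer's reverse complement is CTAGAATGT, matching at positions 153–161.
Each forward site pairs with the reverse site to give a product ending at position 161: sizes 90, 71 bp.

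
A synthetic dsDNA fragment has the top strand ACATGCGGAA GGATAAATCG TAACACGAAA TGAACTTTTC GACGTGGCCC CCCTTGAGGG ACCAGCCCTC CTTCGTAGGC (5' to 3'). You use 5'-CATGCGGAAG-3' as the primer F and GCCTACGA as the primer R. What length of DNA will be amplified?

79 bp

Scanning the template, CATGCGGAAG occurs at positions 2–11; this primer anneals to the bottom strand there with its 3' end pointing downstream.
Reverse complement of the reverse primer: TCGTAGGC. This occurs on the top strand at positions 73–80.
The product runs from position 2 to position 80, so its length is 80 − 2 + 1 = 79 bp.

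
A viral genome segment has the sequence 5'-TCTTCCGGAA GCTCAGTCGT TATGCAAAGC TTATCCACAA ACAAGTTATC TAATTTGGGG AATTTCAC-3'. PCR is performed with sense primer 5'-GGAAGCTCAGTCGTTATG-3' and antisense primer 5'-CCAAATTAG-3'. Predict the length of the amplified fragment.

52 bp

Scanning the template, GGAAGCTCAGTCGTTATG occurs at positions 7–24; this primer anneals to the bottom strand there with its 3' end pointing downstream.
Taking the reverse complement of CCAAATTAG gives CTAATTTGG, found at positions 50–58 on the template; the primer anneals here to the top strand with its 3' end pointing upstream.
Amplicon spans positions 7–58: 52 bp.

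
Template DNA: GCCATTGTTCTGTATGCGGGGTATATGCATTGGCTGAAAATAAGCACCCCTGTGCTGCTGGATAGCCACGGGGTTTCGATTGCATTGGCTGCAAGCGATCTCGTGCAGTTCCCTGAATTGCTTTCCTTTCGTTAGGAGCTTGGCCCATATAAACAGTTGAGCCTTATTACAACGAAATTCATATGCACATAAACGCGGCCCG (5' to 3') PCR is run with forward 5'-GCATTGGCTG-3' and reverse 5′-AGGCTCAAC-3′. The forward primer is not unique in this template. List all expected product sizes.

The forward primer GCATTGGCTG matches the top strand at positions 27–36, 82–91.
The reverse primer's reverse complement is GTTGAGCCT, matching at positions 156–164.
Each forward site pairs with the reverse site to give a product ending at position 164: sizes 138, 83 bp.

138 bp, 83 bp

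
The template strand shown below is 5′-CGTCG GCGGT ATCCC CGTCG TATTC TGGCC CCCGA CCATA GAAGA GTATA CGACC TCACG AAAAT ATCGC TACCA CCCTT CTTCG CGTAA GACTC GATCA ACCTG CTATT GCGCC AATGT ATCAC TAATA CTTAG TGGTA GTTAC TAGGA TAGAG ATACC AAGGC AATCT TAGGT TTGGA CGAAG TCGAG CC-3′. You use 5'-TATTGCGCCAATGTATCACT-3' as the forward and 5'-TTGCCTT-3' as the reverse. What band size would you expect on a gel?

Forward primer TATTGCGCCAATGTATCACT is found on the top strand at positions 107–126.
Reverse complement of the reverse primer: AAGGCAA. This occurs on the top strand at positions 161–167.
The product runs from position 107 to position 167, so its length is 167 − 107 + 1 = 61 bp.

61 bp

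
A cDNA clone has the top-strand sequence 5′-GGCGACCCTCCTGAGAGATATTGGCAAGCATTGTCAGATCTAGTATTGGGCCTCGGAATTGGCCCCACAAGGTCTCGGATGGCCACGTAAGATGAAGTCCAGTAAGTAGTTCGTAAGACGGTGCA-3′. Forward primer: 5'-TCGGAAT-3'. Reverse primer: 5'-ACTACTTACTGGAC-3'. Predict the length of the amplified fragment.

Forward primer TCGGAAT is found on the top strand at positions 53–59.
Taking the reverse complement of ACTACTTACTGGAC gives GTCCAGTAAGTAGT, found at positions 97–110 on the template; the primer anneals here to the top strand with its 3' end pointing upstream.
Product length = (reverse-primer end) − (forward-primer start) + 1 = 110 − 53 + 1 = 58 bp.

58 bp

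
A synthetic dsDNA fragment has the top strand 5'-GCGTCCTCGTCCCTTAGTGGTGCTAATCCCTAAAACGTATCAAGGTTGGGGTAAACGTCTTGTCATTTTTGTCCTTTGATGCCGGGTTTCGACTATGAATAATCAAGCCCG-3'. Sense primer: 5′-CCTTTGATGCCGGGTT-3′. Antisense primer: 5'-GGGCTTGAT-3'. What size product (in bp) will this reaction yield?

Scanning the template, CCTTTGATGCCGGGTT occurs at positions 73–88; this primer anneals to the bottom strand there with its 3' end pointing downstream.
Taking the reverse complement of GGGCTTGAT gives ATCAAGCCC, found at positions 102–110 on the template; the primer anneals here to the top strand with its 3' end pointing upstream.
Product length = (reverse-primer end) − (forward-primer start) + 1 = 110 − 73 + 1 = 38 bp.

38 bp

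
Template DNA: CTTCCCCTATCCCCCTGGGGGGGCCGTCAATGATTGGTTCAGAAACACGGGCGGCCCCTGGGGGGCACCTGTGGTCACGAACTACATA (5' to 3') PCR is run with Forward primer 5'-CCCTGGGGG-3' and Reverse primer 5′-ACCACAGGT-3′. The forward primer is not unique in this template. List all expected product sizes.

63 bp, 20 bp

The forward primer CCCTGGGGG matches the top strand at positions 13–21, 56–64.
The reverse primer's reverse complement is ACCTGTGGT, matching at positions 67–75.
Each forward site pairs with the reverse site to give a product ending at position 75: sizes 63, 20 bp.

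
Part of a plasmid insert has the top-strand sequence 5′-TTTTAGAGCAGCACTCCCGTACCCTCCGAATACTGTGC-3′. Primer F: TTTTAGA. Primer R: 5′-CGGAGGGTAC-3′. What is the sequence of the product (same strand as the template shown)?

Forward primer TTTTAGA is found on the top strand at positions 1–7.
Reverse complement of the reverse primer: GTACCCTCCG. This occurs on the top strand at positions 19–28.
The product is the template from position 1 through 28 (28 bp).

5'-TTTTAGAGCAGCACTCCCGTACCCTCCG-3'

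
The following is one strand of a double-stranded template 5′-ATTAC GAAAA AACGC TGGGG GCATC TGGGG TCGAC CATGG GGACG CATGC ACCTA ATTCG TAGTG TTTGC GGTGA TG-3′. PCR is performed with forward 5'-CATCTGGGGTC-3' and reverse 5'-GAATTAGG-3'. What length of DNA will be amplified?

Scanning the template, CATCTGGGGTC occurs at positions 22–32; this primer anneals to the bottom strand there with its 3' end pointing downstream.
Taking the reverse complement of GAATTAGG gives CCTAATTC, found at positions 52–59 on the template; the primer anneals here to the top strand with its 3' end pointing upstream.
Amplicon spans positions 22–59: 38 bp.

38 bp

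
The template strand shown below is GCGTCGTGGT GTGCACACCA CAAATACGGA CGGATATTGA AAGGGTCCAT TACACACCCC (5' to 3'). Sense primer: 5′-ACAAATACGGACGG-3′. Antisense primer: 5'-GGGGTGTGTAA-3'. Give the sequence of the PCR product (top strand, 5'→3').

5'-ACAAATACGGACGGATATTGAAAGGGTCCATTACACACCCC-3'

Scanning the template, ACAAATACGGACGG occurs at positions 20–33; this primer anneals to the bottom strand there with its 3' end pointing downstream.
Reverse complement of the reverse primer: TTACACACCCC. This occurs on the top strand at positions 50–60.
The product is the template from position 20 through 60 (41 bp).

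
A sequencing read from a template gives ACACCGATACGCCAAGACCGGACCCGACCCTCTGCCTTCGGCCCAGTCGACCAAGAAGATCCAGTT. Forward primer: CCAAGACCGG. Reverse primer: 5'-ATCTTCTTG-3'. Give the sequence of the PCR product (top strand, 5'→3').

5'-CCAAGACCGGACCCGACCCTCTGCCTTCGGCCCAGTCGACCAAGAAGAT-3'

The forward primer matches the template at positions 12–21.
Reverse complement of the reverse primer: CAAGAAGAT. This occurs on the top strand at positions 52–60.
The product is the template from position 12 through 60 (49 bp).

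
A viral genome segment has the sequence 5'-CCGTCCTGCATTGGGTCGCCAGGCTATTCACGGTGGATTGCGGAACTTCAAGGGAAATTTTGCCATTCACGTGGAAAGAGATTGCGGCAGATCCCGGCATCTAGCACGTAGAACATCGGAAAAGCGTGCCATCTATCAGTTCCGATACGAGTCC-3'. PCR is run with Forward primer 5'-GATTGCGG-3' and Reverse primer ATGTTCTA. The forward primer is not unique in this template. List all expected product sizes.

The forward primer GATTGCGG matches the top strand at positions 36–43, 80–87.
The reverse primer's reverse complement is TAGAACAT, matching at positions 109–116.
Each forward site pairs with the reverse site to give a product ending at position 116: sizes 81, 37 bp.

81 bp, 37 bp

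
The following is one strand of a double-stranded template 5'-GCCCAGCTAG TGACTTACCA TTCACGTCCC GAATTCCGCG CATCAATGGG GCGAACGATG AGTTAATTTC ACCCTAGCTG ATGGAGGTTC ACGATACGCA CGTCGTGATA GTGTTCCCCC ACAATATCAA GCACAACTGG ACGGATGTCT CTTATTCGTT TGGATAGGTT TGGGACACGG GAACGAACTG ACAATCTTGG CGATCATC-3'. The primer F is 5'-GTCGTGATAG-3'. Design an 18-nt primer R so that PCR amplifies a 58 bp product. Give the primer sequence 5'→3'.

The forward primer binds at positions 102–111, so a 58 bp product ends at position 102 + 58 − 1 = 159.
The reverse primer anneals to the top strand over positions 142–159, i.e. to CGGATGTCTCTTATTCGT.
Its sequence written 5'→3' is the reverse complement: ACGAATAAGAGACATCCG.

5'-ACGAATAAGAGACATCCG-3'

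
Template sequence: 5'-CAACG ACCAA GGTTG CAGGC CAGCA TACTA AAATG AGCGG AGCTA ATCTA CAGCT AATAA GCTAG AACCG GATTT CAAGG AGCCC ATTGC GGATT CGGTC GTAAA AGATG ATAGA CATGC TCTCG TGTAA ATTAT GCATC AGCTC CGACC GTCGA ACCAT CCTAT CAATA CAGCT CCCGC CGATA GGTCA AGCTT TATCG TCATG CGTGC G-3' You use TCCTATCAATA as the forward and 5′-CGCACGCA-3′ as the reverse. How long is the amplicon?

Scanning the template, TCCTATCAATA occurs at positions 160–170; this primer anneals to the bottom strand there with its 3' end pointing downstream.
The reverse primer's reverse complement is TGCGTGCG, which matches the template at positions 204–211.
Product length = (reverse-primer end) − (forward-primer start) + 1 = 211 − 160 + 1 = 52 bp.

52 bp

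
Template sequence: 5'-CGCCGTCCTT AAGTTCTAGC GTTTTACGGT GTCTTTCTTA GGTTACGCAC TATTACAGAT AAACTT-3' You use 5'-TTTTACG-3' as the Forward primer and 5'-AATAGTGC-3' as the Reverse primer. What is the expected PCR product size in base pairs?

33 bp

Scanning the template, TTTTACG occurs at positions 22–28; this primer anneals to the bottom strand there with its 3' end pointing downstream.
Reverse complement of the reverse primer: GCACTATT. This occurs on the top strand at positions 47–54.
The product runs from position 22 to position 54, so its length is 54 − 22 + 1 = 33 bp.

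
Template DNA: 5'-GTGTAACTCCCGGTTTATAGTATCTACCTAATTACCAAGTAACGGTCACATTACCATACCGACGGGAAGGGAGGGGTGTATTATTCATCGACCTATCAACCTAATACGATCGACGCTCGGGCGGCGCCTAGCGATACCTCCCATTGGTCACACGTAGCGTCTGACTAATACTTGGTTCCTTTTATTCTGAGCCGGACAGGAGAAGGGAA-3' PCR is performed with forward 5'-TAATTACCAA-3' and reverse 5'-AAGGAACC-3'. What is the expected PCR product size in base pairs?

153 bp

The forward primer matches the template at positions 29–38.
The reverse primer's reverse complement is GGTTCCTT, which matches the template at positions 174–181.
Amplicon spans positions 29–181: 153 bp.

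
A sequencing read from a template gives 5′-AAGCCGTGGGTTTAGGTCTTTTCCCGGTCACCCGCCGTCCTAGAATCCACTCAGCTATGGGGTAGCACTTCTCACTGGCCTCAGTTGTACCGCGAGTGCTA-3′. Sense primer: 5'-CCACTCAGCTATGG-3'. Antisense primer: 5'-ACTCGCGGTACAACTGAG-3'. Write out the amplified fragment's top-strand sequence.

5'-CCACTCAGCTATGGGGTAGCACTTCTCACTGGCCTCAGTTGTACCGCGAGT-3'

Forward primer CCACTCAGCTATGG is found on the top strand at positions 47–60.
Reverse complement of the reverse primer: CTCAGTTGTACCGCGAGT. This occurs on the top strand at positions 80–97.
The product is the template from position 47 through 97 (51 bp).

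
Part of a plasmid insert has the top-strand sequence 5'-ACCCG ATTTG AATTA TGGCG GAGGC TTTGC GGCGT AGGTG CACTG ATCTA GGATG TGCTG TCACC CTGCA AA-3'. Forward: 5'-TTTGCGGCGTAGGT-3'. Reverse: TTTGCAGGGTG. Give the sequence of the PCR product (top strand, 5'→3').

5'-TTTGCGGCGTAGGTGCACTGATCTAGGATGTGCTGTCACCCTGCAAA-3'

Forward primer TTTGCGGCGTAGGT is found on the top strand at positions 26–39.
The reverse primer's reverse complement is CACCCTGCAAA, which matches the template at positions 62–72.
The product is the template from position 26 through 72 (47 bp).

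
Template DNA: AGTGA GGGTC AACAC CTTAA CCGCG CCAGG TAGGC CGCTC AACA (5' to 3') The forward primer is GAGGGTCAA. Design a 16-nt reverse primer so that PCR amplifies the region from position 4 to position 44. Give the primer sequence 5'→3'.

5'-TGTTGAGCGGCCTACC-3'

The product's 3' end on the top strand is position 44.
The reverse primer anneals to the top strand over positions 29–44, i.e. to GGTAGGCCGCTCAACA.
Its sequence written 5'→3' is the reverse complement: TGTTGAGCGGCCTACC.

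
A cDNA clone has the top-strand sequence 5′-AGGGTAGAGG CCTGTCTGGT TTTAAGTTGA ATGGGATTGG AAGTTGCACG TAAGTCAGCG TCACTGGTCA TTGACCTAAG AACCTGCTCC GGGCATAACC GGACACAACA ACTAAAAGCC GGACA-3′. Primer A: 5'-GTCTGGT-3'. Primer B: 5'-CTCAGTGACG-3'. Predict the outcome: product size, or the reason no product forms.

Primer B (CTCAGTGACG) does not match the top strand, and its reverse complement CGTCACTGAG does not match either.
With no annealing site for primer B, no amplification occurs.

No product — primer B has no binding site in the template.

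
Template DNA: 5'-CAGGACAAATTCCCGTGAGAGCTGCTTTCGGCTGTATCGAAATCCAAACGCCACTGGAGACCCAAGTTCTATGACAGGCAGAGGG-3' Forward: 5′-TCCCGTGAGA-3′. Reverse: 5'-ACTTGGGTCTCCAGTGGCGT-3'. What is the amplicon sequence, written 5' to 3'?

Forward primer TCCCGTGAGA is found on the top strand at positions 11–20.
Taking the reverse complement of ACTTGGGTCTCCAGTGGCGT gives ACGCCACTGGAGACCCAAGT, found at positions 48–67 on the template; the primer anneals here to the top strand with its 3' end pointing upstream.
The product is the template from position 11 through 67 (57 bp).

5'-TCCCGTGAGAGCTGCTTTCGGCTGTATCGAAATCCAAACGCCACTGGAGACCCAAGT-3'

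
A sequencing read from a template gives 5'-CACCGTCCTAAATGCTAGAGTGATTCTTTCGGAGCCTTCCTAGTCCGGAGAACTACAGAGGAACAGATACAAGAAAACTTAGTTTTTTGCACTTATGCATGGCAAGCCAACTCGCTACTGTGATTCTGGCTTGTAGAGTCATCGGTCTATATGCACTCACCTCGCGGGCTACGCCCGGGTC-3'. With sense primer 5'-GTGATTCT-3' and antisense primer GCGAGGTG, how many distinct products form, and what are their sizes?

The forward primer GTGATTCT matches the top strand at positions 20–27, 120–127.
The reverse primer's reverse complement is CACCTCGC, matching at positions 158–165.
Each forward site pairs with the reverse site to give a product ending at position 165: sizes 146, 46 bp.

Two products: 146 bp, 46 bp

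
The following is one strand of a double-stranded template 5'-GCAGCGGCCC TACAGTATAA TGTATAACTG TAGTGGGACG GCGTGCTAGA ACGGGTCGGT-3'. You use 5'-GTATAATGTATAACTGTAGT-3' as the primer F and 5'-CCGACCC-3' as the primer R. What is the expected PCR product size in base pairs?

45 bp

The forward primer matches the template at positions 15–34.
Reverse complement of the reverse primer: GGGTCGG. This occurs on the top strand at positions 53–59.
The product runs from position 15 to position 59, so its length is 59 − 15 + 1 = 45 bp.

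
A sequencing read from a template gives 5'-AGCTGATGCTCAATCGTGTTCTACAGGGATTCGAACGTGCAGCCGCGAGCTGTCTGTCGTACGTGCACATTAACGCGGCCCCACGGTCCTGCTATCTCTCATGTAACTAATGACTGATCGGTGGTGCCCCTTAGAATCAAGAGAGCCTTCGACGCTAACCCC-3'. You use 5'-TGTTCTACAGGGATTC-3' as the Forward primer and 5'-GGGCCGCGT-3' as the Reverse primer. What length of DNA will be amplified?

Scanning the template, TGTTCTACAGGGATTC occurs at positions 17–32; this primer anneals to the bottom strand there with its 3' end pointing downstream.
Taking the reverse complement of GGGCCGCGT gives ACGCGGCCC, found at positions 73–81 on the template; the primer anneals here to the top strand with its 3' end pointing upstream.
Product length = (reverse-primer end) − (forward-primer start) + 1 = 81 − 17 + 1 = 65 bp.

65 bp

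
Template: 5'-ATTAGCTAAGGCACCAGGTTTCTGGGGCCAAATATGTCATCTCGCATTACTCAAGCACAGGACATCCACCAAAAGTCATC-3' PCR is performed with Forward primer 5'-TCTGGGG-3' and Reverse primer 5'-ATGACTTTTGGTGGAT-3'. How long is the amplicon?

Forward primer TCTGGGG is found on the top strand at positions 21–27.
Reverse complement of the reverse primer: ATCCACCAAAAGTCAT. This occurs on the top strand at positions 64–79.
Amplicon spans positions 21–79: 59 bp.

59 bp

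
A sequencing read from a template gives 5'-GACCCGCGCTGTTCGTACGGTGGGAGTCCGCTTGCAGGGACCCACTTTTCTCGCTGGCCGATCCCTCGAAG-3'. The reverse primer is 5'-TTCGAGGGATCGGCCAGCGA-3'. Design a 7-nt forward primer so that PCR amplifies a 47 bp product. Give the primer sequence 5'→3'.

5'-GAGTCCG-3'

The reverse primer's reverse complement TCGCTGGCCGATCCCTCGAA matches the template at positions 51–70, so the product ends at position 70.
A 47 bp product then starts at position 70 − 47 + 1 = 24.
The forward primer is identical to the top strand there: GAGTCCG.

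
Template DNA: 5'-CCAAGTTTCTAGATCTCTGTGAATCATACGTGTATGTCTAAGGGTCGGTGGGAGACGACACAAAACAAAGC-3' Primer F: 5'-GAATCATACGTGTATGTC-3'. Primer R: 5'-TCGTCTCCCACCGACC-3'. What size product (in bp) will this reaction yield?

38 bp

Forward primer GAATCATACGTGTATGTC is found on the top strand at positions 21–38.
The reverse primer's reverse complement is GGTCGGTGGGAGACGA, which matches the template at positions 43–58.
The product runs from position 21 to position 58, so its length is 58 − 21 + 1 = 38 bp.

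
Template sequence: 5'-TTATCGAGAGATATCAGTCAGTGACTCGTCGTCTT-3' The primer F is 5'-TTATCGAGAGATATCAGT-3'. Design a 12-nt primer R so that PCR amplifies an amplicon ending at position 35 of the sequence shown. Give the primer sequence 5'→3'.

5'-AAGACGACGAGT-3'

The forward primer binds at positions 1–18; the product's 3' end on the top strand is position 35.
The reverse primer anneals to the top strand over positions 24–35, i.e. to ACTCGTCGTCTT.
Its sequence written 5'→3' is the reverse complement: AAGACGACGAGT.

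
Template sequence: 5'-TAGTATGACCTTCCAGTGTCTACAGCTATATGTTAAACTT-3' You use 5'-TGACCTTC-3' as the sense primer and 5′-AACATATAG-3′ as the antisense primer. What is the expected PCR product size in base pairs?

Forward primer TGACCTTC is found on the top strand at positions 6–13.
Taking the reverse complement of AACATATAG gives CTATATGTT, found at positions 26–34 on the template; the primer anneals here to the top strand with its 3' end pointing upstream.
The product runs from position 6 to position 34, so its length is 34 − 6 + 1 = 29 bp.

29 bp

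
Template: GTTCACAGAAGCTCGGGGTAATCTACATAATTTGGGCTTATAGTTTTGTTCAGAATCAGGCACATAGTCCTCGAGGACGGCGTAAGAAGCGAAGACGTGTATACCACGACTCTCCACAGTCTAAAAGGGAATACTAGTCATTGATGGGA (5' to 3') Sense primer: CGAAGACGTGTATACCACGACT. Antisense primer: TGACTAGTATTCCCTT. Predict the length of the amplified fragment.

Forward primer CGAAGACGTGTATACCACGACT is found on the top strand at positions 90–111.
Taking the reverse complement of TGACTAGTATTCCCTT gives AAGGGAATACTAGTCA, found at positions 125–140 on the template; the primer anneals here to the top strand with its 3' end pointing upstream.
The product runs from position 90 to position 140, so its length is 140 − 90 + 1 = 51 bp.

51 bp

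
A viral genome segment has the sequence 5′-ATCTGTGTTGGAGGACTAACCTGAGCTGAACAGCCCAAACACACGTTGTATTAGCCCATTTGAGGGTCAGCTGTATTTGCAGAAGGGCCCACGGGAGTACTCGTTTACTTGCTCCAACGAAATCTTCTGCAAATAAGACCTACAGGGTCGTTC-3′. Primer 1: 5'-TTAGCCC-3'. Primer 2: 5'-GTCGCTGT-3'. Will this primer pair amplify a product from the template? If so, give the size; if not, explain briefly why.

Primer 2 (GTCGCTGT) does not match the top strand, and its reverse complement ACAGCGAC does not match either.
With no annealing site for primer 2, no amplification occurs.

No product — primer 2 has no binding site in the template.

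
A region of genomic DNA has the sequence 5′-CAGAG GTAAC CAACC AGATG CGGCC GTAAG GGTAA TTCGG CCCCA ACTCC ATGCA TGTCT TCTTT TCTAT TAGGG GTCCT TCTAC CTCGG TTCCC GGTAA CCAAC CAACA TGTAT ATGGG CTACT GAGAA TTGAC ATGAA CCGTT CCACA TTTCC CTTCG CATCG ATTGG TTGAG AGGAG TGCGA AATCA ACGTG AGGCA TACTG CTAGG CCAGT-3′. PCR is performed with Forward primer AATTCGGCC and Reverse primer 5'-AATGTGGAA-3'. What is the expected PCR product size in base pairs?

119 bp

Forward primer AATTCGGCC is found on the top strand at positions 34–42.
The reverse primer's reverse complement is TTCCACATT, which matches the template at positions 144–152.
Product length = (reverse-primer end) − (forward-primer start) + 1 = 152 − 34 + 1 = 119 bp.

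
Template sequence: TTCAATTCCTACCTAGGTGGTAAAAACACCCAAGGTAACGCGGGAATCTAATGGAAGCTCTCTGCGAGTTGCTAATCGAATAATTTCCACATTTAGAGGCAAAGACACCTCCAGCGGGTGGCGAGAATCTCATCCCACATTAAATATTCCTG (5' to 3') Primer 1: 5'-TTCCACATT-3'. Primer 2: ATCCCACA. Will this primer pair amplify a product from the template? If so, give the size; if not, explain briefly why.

Primer 1 (TTCCACATT) matches the top strand at positions 85–93 (3' end points downstream).
Primer 2 (ATCCCACA) also matches the top strand directly, at positions 132–139 — its reverse complement TGTGGGAT is not present.
Both primers anneal to the bottom strand with 3' ends pointing the same way, so neither can prime synthesis back toward the other.

No product — both primers anneal to the same strand and extend in the same direction.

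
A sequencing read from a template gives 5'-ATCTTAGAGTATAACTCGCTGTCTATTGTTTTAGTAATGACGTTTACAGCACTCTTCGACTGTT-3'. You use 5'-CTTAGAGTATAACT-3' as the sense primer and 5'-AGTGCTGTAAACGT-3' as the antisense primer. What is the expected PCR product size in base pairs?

Forward primer CTTAGAGTATAACT is found on the top strand at positions 3–16.
Reverse complement of the reverse primer: ACGTTTACAGCACT. This occurs on the top strand at positions 40–53.
The product runs from position 3 to position 53, so its length is 53 − 3 + 1 = 51 bp.

51 bp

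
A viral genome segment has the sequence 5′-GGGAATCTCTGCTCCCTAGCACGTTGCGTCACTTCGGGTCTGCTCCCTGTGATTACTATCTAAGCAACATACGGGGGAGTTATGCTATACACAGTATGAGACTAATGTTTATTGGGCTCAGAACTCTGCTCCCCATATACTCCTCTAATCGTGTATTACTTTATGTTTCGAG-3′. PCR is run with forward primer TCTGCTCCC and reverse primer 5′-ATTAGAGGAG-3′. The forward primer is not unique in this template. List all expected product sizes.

The forward primer TCTGCTCCC matches the top strand at positions 8–16, 39–47, 125–133.
The reverse primer's reverse complement is CTCCTCTAAT, matching at positions 140–149.
Each forward site pairs with the reverse site to give a product ending at position 149: sizes 142, 111, 25 bp.

142 bp, 111 bp, 25 bp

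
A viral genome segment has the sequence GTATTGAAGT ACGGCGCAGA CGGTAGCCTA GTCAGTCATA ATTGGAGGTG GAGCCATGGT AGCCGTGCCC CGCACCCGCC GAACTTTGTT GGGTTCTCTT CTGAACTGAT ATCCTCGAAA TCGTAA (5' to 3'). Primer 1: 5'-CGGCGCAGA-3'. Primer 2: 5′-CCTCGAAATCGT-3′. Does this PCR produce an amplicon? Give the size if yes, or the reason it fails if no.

Primer 1 (CGGCGCAGA) matches the top strand at positions 12–20 (3' end points downstream).
Primer 2 (CCTCGAAATCGT) also matches the top strand directly, at positions 113–124 — its reverse complement ACGATTTCGAGG is not present.
Both primers anneal to the bottom strand with 3' ends pointing the same way, so neither can prime synthesis back toward the other.

No product — both primers anneal to the same strand and extend in the same direction.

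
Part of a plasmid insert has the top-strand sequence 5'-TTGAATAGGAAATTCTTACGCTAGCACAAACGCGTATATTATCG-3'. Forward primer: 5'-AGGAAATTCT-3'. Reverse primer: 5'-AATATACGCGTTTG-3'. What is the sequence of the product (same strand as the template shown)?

The forward primer matches the template at positions 7–16.
Taking the reverse complement of AATATACGCGTTTG gives CAAACGCGTATATT, found at positions 27–40 on the template; the primer anneals here to the top strand with its 3' end pointing upstream.
The product is the template from position 7 through 40 (34 bp).

5'-AGGAAATTCTTACGCTAGCACAAACGCGTATATT-3'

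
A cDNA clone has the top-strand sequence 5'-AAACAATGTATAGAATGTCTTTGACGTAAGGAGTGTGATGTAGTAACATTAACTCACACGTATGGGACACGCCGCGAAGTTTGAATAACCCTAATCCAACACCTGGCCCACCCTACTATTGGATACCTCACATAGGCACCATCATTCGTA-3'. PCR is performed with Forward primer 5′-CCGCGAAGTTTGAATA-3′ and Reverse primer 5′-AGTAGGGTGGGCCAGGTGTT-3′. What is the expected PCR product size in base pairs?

46 bp

The forward primer matches the template at positions 72–87.
Reverse complement of the reverse primer: AACACCTGGCCCACCCTACT. This occurs on the top strand at positions 98–117.
The product runs from position 72 to position 117, so its length is 117 − 72 + 1 = 46 bp.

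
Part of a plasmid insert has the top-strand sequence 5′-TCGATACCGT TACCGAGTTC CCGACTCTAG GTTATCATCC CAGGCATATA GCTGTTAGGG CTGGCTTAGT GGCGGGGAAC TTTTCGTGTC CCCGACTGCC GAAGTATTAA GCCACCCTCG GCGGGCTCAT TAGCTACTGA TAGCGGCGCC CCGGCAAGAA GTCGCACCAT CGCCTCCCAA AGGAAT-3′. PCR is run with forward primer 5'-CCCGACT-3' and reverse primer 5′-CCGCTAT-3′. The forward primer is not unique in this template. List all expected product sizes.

The forward primer CCCGACT matches the top strand at positions 20–26, 91–97.
The reverse primer's reverse complement is ATAGCGG, matching at positions 140–146.
Each forward site pairs with the reverse site to give a product ending at position 146: sizes 127, 56 bp.

127 bp, 56 bp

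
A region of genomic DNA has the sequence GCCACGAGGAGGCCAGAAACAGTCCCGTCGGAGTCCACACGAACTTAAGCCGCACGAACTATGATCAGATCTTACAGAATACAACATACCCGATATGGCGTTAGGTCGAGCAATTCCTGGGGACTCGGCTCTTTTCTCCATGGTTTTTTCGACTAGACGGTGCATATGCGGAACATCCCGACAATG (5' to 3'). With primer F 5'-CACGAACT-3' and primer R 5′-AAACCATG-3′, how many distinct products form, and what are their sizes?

The forward primer CACGAACT matches the top strand at positions 38–45, 53–60.
The reverse primer's reverse complement is CATGGTTT, matching at positions 139–146.
Each forward site pairs with the reverse site to give a product ending at position 146: sizes 109, 94 bp.

Two products: 109 bp, 94 bp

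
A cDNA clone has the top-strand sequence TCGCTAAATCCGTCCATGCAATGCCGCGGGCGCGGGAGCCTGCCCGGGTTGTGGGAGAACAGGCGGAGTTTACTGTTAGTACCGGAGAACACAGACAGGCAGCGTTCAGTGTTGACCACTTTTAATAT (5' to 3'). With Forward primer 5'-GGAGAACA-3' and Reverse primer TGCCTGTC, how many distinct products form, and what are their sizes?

Two products: 48 bp, 18 bp

The forward primer GGAGAACA matches the top strand at positions 54–61, 84–91.
The reverse primer's reverse complement is GACAGGCA, matching at positions 94–101.
Each forward site pairs with the reverse site to give a product ending at position 101: sizes 48, 18 bp.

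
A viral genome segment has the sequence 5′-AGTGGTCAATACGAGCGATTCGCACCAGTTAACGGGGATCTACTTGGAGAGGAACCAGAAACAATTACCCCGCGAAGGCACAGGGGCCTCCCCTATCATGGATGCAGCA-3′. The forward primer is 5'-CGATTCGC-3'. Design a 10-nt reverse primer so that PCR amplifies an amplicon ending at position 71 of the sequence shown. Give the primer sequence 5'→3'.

5'-GGGGTAATTG-3'

The forward primer binds at positions 16–23; the product's 3' end on the top strand is position 71.
The reverse primer anneals to the top strand over positions 62–71, i.e. to CAATTACCCC.
Its sequence written 5'→3' is the reverse complement: GGGGTAATTG.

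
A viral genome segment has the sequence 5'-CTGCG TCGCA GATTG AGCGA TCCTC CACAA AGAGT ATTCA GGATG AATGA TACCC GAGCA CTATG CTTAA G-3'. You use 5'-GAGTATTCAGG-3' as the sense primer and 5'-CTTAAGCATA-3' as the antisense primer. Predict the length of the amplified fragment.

40 bp

Scanning the template, GAGTATTCAGG occurs at positions 32–42; this primer anneals to the bottom strand there with its 3' end pointing downstream.
Reverse complement of the reverse primer: TATGCTTAAG. This occurs on the top strand at positions 62–71.
Product length = (reverse-primer end) − (forward-primer start) + 1 = 71 − 32 + 1 = 40 bp.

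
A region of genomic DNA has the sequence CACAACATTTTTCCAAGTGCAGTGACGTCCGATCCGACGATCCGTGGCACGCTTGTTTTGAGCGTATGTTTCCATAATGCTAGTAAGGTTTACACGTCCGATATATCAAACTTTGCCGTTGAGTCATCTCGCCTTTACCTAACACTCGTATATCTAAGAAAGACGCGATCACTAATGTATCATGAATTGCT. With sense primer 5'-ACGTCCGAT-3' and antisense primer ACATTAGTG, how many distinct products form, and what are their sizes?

The forward primer ACGTCCGAT matches the top strand at positions 25–33, 94–102.
The reverse primer's reverse complement is CACTAATGT, matching at positions 170–178.
Each forward site pairs with the reverse site to give a product ending at position 178: sizes 154, 85 bp.

Two products: 154 bp, 85 bp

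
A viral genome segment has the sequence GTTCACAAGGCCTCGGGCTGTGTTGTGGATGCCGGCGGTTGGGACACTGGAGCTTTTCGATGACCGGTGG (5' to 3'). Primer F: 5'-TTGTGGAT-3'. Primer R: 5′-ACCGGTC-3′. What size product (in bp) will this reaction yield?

46 bp

Scanning the template, TTGTGGAT occurs at positions 23–30; this primer anneals to the bottom strand there with its 3' end pointing downstream.
The reverse primer's reverse complement is GACCGGT, which matches the template at positions 62–68.
The product runs from position 23 to position 68, so its length is 68 − 23 + 1 = 46 bp.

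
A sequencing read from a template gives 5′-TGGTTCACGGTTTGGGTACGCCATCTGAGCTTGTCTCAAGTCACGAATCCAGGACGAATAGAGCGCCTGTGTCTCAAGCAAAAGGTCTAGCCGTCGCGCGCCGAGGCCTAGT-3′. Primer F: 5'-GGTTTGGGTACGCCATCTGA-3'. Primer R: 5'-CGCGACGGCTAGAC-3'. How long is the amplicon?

90 bp

Forward primer GGTTTGGGTACGCCATCTGA is found on the top strand at positions 9–28.
The reverse primer's reverse complement is GTCTAGCCGTCGCG, which matches the template at positions 85–98.
The product runs from position 9 to position 98, so its length is 98 − 9 + 1 = 90 bp.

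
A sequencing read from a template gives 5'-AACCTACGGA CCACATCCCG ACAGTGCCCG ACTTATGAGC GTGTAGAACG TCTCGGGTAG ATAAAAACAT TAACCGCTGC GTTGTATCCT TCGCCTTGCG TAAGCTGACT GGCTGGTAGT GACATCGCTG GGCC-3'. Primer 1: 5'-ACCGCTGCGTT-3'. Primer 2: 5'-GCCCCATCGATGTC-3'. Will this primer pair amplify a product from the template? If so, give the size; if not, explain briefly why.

Primer 2 (GCCCCATCGATGTC) does not match the top strand, and its reverse complement GACATCGATGGGGC does not match either.
With no annealing site for primer 2, no amplification occurs.

No product — primer 2 has no binding site in the template.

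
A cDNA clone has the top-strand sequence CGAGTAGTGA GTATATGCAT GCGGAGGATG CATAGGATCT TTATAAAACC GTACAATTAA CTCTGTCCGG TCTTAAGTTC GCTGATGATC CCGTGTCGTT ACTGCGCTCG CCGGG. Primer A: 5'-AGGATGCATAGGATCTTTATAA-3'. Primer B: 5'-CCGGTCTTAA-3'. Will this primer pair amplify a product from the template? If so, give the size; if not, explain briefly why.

Primer A (AGGATGCATAGGATCTTTATAA) matches the top strand at positions 25–46 (3' end points downstream).
Primer B (CCGGTCTTAA) also matches the top strand directly, at positions 67–76 — its reverse complement TTAAGACCGG is not present.
Both primers anneal to the bottom strand with 3' ends pointing the same way, so neither can prime synthesis back toward the other.

No product — both primers anneal to the same strand and extend in the same direction.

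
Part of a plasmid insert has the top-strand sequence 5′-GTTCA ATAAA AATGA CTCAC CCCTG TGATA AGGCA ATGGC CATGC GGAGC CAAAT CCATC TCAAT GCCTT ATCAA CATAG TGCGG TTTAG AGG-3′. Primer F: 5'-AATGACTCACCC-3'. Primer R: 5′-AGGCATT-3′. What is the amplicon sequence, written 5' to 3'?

5'-AATGACTCACCCCTGTGATAAGGCAATGGCCATGCGGAGCCAAATCCATCTCAATGCCT-3'

The forward primer matches the template at positions 11–22.
Reverse complement of the reverse primer: AATGCCT. This occurs on the top strand at positions 63–69.
The product is the template from position 11 through 69 (59 bp).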